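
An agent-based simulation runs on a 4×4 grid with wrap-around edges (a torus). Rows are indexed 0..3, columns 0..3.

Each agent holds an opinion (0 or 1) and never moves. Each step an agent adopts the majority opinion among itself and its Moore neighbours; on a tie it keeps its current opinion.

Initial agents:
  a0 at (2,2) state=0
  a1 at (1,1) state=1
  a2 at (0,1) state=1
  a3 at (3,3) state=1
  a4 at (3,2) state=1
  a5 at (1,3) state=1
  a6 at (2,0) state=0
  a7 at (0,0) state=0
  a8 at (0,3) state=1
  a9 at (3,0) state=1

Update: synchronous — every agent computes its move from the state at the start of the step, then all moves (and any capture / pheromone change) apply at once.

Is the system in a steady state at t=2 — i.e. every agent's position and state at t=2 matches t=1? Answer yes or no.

t=1: a0@(2,2):1 a1@(1,1):0 a2@(0,1):1 a3@(3,3):1 a4@(3,2):1 a5@(1,3):0 a6@(2,0):1 a7@(0,0):1 a8@(0,3):1 a9@(3,0):1
t=2: a0@(2,2):1 a1@(1,1):1 a2@(0,1):1 a3@(3,3):1 a4@(3,2):1 a5@(1,3):1 a6@(2,0):1 a7@(0,0):1 a8@(0,3):1 a9@(3,0):1

no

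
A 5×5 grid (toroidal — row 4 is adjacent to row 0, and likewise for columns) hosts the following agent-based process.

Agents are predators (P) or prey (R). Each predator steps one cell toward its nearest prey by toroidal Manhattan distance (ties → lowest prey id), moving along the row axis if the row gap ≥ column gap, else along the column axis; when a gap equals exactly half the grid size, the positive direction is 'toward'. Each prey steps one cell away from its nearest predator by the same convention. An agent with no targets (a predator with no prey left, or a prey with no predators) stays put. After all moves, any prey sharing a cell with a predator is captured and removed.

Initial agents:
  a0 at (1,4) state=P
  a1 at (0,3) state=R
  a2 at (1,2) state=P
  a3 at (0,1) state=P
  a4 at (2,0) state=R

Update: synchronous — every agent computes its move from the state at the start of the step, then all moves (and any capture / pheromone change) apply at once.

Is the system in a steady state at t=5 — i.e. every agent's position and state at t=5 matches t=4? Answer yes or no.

no

t=1: a0@(0,4):P a1@(4,3):R a2@(0,2):P a3@(0,2):P a4@(3,0):R
t=2: a0@(4,4):P a1@(3,3):R a2@(4,2):P a3@(4,2):P a4@(2,0):R
t=3: a0@(3,4):P a1@(2,3):R a2@(3,2):P a3@(3,2):P a4@(1,0):R
t=4: a0@(2,4):P a1@(1,3):R a2@(2,2):P a3@(2,2):P a4@(0,0):R
t=5: a0@(1,4):P a1@(0,3):R a2@(1,2):P a3@(1,2):P a4@(4,0):R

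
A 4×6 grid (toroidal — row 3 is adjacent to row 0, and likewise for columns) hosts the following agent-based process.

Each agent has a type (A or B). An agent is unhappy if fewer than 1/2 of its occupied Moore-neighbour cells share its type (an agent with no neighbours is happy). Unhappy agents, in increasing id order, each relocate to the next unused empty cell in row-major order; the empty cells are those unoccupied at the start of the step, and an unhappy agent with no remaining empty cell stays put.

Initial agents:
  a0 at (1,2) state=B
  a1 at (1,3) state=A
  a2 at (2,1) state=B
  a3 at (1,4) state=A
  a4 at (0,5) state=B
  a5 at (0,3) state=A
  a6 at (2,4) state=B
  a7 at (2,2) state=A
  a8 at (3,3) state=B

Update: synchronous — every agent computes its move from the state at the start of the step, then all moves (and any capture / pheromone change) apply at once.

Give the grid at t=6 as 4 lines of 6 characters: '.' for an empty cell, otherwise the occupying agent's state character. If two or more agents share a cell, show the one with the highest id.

BB.AAB
B..AA.
.B....
......

t=1: a0@(0,0):B a1@(1,3):A a2@(2,1):B a3@(1,4):A a4@(0,1):B a5@(0,3):A a6@(0,2):B a7@(0,4):A a8@(1,0):B
t=2: a0@(0,0):B a1@(1,3):A a2@(2,1):B a3@(1,4):A a4@(0,1):B a5@(0,3):A a6@(0,5):B a7@(0,4):A a8@(1,0):B
t=3: (unchanged — steady state)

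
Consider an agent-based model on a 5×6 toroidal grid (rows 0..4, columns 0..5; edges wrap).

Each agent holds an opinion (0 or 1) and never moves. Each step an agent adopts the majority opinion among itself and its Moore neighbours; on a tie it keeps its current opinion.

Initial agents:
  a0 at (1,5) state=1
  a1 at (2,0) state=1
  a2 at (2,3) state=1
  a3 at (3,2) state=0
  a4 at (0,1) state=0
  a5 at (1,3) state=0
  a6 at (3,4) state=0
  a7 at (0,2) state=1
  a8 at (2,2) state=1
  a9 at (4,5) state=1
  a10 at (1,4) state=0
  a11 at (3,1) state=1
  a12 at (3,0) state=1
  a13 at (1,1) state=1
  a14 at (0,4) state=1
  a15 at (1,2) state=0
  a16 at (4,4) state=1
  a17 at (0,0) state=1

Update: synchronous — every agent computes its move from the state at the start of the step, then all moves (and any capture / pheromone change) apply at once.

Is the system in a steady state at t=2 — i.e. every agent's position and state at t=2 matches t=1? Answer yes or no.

t=1: a0@(1,5):1 a1@(2,0):1 a2@(2,3):0 a3@(3,2):1 a4@(0,1):1 a5@(1,3):1 a6@(3,4):1 a7@(0,2):0 a8@(2,2):1 a9@(4,5):1 a10@(1,4):1 a11@(3,1):1 a12@(3,0):1 a13@(1,1):1 a14@(0,4):1 a15@(1,2):1 a16@(4,4):1 a17@(0,0):1
t=2: a0@(1,5):1 a1@(2,0):1 a2@(2,3):1 a3@(3,2):1 a4@(0,1):1 a5@(1,3):1 a6@(3,4):1 a7@(0,2):1 a8@(2,2):1 a9@(4,5):1 a10@(1,4):1 a11@(3,1):1 a12@(3,0):1 a13@(1,1):1 a14@(0,4):1 a15@(1,2):1 a16@(4,4):1 a17@(0,0):1

no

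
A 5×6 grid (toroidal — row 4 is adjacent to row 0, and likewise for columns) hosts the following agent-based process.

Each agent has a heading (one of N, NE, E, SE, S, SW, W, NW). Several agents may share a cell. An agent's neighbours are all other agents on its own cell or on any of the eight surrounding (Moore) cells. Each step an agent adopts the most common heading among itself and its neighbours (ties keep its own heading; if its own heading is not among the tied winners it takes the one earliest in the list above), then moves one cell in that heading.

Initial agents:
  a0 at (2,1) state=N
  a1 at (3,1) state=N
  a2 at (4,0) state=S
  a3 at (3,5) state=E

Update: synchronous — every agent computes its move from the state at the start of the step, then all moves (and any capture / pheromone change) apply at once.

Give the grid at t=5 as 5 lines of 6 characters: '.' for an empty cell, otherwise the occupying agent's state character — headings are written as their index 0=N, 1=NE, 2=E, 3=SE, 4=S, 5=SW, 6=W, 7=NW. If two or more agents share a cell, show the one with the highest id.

......
......
.0....
00..2.
......

t=1: a0@(1,1):N a1@(2,1):N a2@(0,0):S a3@(3,0):E
t=2: a0@(0,1):N a1@(1,1):N a2@(1,0):S a3@(3,1):E
t=3: a0@(4,1):N a1@(0,1):N a2@(0,0):N a3@(3,2):E
t=4: a0@(3,1):N a1@(4,1):N a2@(4,0):N a3@(3,3):E
t=5: a0@(2,1):N a1@(3,1):N a2@(3,0):N a3@(3,4):E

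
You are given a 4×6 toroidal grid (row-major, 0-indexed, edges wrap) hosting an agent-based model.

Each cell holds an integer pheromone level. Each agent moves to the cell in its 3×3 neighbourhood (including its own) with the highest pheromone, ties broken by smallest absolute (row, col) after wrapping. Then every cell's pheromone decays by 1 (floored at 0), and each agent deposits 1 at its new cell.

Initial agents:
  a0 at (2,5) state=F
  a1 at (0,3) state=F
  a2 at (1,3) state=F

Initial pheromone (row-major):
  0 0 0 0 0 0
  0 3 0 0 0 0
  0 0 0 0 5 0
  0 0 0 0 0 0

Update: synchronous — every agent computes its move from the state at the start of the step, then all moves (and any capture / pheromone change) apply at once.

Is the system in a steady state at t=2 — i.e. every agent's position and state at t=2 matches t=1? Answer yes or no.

no

t=1: a0@(2,4) a1@(0,2) a2@(2,4) | pheromone: 0 0 1 0 0 0 / 0 2 0 0 0 0 / 0 0 0 0 6 0 / 0 0 0 0 0 0
t=2: a0@(2,4) a1@(1,1) a2@(2,4) | pheromone: 0 0 0 0 0 0 / 0 2 0 0 0 0 / 0 0 0 0 7 0 / 0 0 0 0 0 0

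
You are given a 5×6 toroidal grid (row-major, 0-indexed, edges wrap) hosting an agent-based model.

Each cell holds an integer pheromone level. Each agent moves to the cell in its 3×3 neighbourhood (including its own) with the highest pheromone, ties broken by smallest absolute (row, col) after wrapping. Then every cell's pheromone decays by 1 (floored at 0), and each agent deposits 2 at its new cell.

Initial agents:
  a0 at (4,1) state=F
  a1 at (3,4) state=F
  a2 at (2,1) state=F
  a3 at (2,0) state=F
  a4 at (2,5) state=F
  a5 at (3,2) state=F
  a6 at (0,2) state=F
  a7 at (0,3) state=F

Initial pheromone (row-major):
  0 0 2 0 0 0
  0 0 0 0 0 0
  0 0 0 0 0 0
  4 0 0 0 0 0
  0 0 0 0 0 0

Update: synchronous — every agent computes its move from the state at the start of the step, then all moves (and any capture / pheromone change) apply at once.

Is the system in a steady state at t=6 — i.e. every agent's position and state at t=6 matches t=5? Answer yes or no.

yes

t=1: a0@(3,0) a1@(2,3) a2@(3,0) a3@(3,0) a4@(3,0) a5@(2,1) a6@(0,2) a7@(0,2) | pheromone: 0 0 5 0 0 0 / 0 0 0 0 0 0 / 0 2 0 2 0 0 / 11 0 0 0 0 0 / 0 0 0 0 0 0
t=2: a0@(3,0) a1@(2,3) a2@(3,0) a3@(3,0) a4@(3,0) a5@(3,0) a6@(0,2) a7@(0,2) | pheromone: 0 0 8 0 0 0 / 0 0 0 0 0 0 / 0 1 0 3 0 0 / 20 0 0 0 0 0 / 0 0 0 0 0 0
t=3: a0@(3,0) a1@(2,3) a2@(3,0) a3@(3,0) a4@(3,0) a5@(3,0) a6@(0,2) a7@(0,2) | pheromone: 0 0 11 0 0 0 / 0 0 0 0 0 0 / 0 0 0 4 0 0 / 29 0 0 0 0 0 / 0 0 0 0 0 0
t=4: a0@(3,0) a1@(2,3) a2@(3,0) a3@(3,0) a4@(3,0) a5@(3,0) a6@(0,2) a7@(0,2) | pheromone: 0 0 14 0 0 0 / 0 0 0 0 0 0 / 0 0 0 5 0 0 / 38 0 0 0 0 0 / 0 0 0 0 0 0
t=5: a0@(3,0) a1@(2,3) a2@(3,0) a3@(3,0) a4@(3,0) a5@(3,0) a6@(0,2) a7@(0,2) | pheromone: 0 0 17 0 0 0 / 0 0 0 0 0 0 / 0 0 0 6 0 0 / 47 0 0 0 0 0 / 0 0 0 0 0 0
t=6: a0@(3,0) a1@(2,3) a2@(3,0) a3@(3,0) a4@(3,0) a5@(3,0) a6@(0,2) a7@(0,2) | pheromone: 0 0 20 0 0 0 / 0 0 0 0 0 0 / 0 0 0 7 0 0 / 56 0 0 0 0 0 / 0 0 0 0 0 0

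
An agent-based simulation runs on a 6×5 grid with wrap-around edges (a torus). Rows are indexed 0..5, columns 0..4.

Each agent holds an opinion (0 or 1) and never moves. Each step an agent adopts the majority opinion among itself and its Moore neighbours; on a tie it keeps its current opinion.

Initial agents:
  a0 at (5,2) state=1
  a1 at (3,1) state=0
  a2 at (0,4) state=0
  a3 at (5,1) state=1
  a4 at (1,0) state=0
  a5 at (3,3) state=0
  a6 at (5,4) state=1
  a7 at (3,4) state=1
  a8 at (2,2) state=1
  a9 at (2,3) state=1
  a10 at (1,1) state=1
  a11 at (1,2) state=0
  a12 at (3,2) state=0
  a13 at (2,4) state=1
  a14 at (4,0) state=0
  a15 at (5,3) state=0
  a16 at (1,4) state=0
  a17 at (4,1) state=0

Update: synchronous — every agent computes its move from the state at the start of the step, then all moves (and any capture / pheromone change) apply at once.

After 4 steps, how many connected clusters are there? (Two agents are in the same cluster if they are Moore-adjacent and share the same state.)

3

t=1: a0@(5,2):1 a1@(3,1):0 a2@(0,4):0 a3@(5,1):1 a4@(1,0):0 a5@(3,3):1 a6@(5,4):0 a7@(3,4):1 a8@(2,2):0 a9@(2,3):1 a10@(1,1):1 a11@(1,2):1 a12@(3,2):0 a13@(2,4):1 a14@(4,0):0 a15@(5,3):0 a16@(1,4):0 a17@(4,1):0
t=2: a0@(5,2):1 a1@(3,1):0 a2@(0,4):0 a3@(5,1):1 a4@(1,0):0 a5@(3,3):1 a6@(5,4):0 a7@(3,4):1 a8@(2,2):1 a9@(2,3):1 a10@(1,1):1 a11@(1,2):1 a12@(3,2):0 a13@(2,4):1 a14@(4,0):0 a15@(5,3):0 a16@(1,4):0 a17@(4,1):0
t=3: (unchanged — steady state)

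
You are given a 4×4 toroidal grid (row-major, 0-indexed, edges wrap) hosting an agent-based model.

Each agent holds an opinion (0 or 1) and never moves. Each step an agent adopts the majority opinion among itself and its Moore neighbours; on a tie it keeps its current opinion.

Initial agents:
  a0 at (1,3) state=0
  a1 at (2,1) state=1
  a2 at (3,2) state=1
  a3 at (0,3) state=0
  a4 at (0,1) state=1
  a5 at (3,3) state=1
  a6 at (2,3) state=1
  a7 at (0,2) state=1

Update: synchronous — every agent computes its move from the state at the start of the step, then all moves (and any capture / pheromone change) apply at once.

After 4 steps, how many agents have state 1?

t=1: a0@(1,3):0 a1@(2,1):1 a2@(3,2):1 a3@(0,3):1 a4@(0,1):1 a5@(3,3):1 a6@(2,3):1 a7@(0,2):1
t=2: a0@(1,3):1 a1@(2,1):1 a2@(3,2):1 a3@(0,3):1 a4@(0,1):1 a5@(3,3):1 a6@(2,3):1 a7@(0,2):1
t=3: (unchanged — steady state)

8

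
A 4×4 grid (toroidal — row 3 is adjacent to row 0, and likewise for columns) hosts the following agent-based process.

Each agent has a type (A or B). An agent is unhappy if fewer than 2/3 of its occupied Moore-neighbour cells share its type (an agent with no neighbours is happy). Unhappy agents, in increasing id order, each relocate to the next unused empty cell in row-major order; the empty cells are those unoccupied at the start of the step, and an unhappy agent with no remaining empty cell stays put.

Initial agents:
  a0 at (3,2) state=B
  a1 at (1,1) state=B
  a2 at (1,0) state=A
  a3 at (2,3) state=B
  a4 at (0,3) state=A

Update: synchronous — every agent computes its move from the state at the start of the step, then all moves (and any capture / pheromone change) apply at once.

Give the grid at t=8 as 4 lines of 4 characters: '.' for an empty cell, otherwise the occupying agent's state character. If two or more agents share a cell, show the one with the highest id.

B.BA
BA..
....
....

t=1: a0@(0,0):B a1@(0,1):B a2@(0,2):A a3@(1,2):B a4@(1,3):A
t=2: a0@(0,3):B a1@(0,1):B a2@(1,0):A a3@(1,1):B a4@(2,0):A
t=3: a0@(0,0):B a1@(0,2):B a2@(1,2):A a3@(1,3):B a4@(2,1):A
t=4: a0@(0,0):B a1@(0,1):B a2@(0,3):A a3@(1,3):B a4@(2,1):A
t=5: a0@(0,0):B a1@(0,1):B a2@(0,2):A a3@(1,0):B a4@(2,1):A
t=6: a0@(0,0):B a1@(0,1):B a2@(0,3):A a3@(1,0):B a4@(1,1):A
t=7: a0@(0,2):B a1@(0,1):B a2@(1,2):A a3@(1,3):B a4@(2,0):A
t=8: a0@(0,2):B a1@(0,0):B a2@(0,3):A a3@(1,0):B a4@(1,1):A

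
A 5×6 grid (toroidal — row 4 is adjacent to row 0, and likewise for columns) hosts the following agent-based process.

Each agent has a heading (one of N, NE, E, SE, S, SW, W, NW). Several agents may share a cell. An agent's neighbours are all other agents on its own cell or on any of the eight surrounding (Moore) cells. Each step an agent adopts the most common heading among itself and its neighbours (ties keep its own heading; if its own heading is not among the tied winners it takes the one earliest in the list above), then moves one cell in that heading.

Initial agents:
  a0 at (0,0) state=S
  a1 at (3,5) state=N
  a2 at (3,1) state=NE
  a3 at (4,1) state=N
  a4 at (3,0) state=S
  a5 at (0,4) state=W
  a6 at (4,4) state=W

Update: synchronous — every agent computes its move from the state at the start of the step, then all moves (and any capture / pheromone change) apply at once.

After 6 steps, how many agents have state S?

2

t=1: a0@(1,0):S a1@(2,5):N a2@(2,2):NE a3@(0,1):S a4@(2,0):N a5@(0,3):W a6@(4,3):W
t=2: a0@(2,0):S a1@(1,5):N a2@(1,3):NE a3@(1,1):S a4@(1,0):N a5@(0,2):W a6@(4,2):W
t=3: a0@(3,0):S a1@(0,5):N a2@(0,4):NE a3@(2,1):S a4@(0,0):N a5@(0,1):W a6@(4,1):W
t=4: a0@(4,0):S a1@(4,5):N a2@(4,5):NE a3@(3,1):S a4@(4,0):N a5@(0,0):W a6@(4,0):W
t=5: a0@(0,0):S a1@(3,5):N a2@(3,5):N a3@(4,1):S a4@(3,0):N a5@(0,5):W a6@(4,5):W
t=6: a0@(1,0):S a1@(2,5):N a2@(2,5):N a3@(0,1):S a4@(2,0):N a5@(0,4):W a6@(3,5):N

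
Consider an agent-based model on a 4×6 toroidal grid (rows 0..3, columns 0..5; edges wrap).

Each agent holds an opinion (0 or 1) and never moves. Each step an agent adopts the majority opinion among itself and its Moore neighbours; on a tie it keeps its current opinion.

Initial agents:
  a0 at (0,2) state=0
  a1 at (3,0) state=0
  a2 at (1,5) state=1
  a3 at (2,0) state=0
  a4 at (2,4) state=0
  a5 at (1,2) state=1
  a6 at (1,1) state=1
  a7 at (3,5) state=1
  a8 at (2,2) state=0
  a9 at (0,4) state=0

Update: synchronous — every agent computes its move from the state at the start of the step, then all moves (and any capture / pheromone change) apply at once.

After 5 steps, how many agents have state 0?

3

t=1: a0@(0,2):1 a1@(3,0):0 a2@(1,5):0 a3@(2,0):1 a4@(2,4):1 a5@(1,2):1 a6@(1,1):0 a7@(3,5):0 a8@(2,2):1 a9@(0,4):1
t=2: a0@(0,2):1 a1@(3,0):0 a2@(1,5):1 a3@(2,0):0 a4@(2,4):0 a5@(1,2):1 a6@(1,1):1 a7@(3,5):1 a8@(2,2):1 a9@(0,4):0
t=3: a0@(0,2):1 a1@(3,0):0 a2@(1,5):0 a3@(2,0):1 a4@(2,4):1 a5@(1,2):1 a6@(1,1):1 a7@(3,5):0 a8@(2,2):1 a9@(0,4):1
t=4: a0@(0,2):1 a1@(3,0):0 a2@(1,5):1 a3@(2,0):0 a4@(2,4):0 a5@(1,2):1 a6@(1,1):1 a7@(3,5):1 a8@(2,2):1 a9@(0,4):0
t=5: a0@(0,2):1 a1@(3,0):0 a2@(1,5):0 a3@(2,0):1 a4@(2,4):1 a5@(1,2):1 a6@(1,1):1 a7@(3,5):0 a8@(2,2):1 a9@(0,4):1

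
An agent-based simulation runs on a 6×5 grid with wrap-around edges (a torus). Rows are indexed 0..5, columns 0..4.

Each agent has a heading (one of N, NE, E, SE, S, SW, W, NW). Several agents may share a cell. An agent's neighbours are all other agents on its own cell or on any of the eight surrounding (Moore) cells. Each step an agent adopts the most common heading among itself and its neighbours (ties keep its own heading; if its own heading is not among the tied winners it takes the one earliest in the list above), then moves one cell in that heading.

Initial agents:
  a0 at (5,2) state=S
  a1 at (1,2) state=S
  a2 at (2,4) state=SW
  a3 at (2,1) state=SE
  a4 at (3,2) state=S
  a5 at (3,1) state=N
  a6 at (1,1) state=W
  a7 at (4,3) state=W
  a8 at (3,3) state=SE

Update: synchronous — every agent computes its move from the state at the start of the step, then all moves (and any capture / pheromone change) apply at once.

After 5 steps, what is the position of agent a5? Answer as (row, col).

t=1: a0@(0,2):S a1@(2,2):S a2@(3,3):SW a3@(3,1):S a4@(4,3):SE a5@(2,1):N a6@(1,0):W a7@(5,3):S a8@(4,4):SE
t=2: a0@(1,2):S a1@(3,2):S a2@(4,4):SE a3@(4,1):S a4@(5,4):SE a5@(3,1):S a6@(1,4):W a7@(0,3):S a8@(5,0):SE
t=3: a0@(2,2):S a1@(4,2):S a2@(5,0):SE a3@(5,1):S a4@(0,0):SE a5@(4,1):S a6@(1,3):W a7@(1,3):S a8@(0,1):SE
t=4: a0@(3,2):S a1@(5,2):S a2@(0,1):SE a3@(0,1):S a4@(1,1):SE a5@(5,1):S a6@(2,3):S a7@(2,3):S a8@(1,2):SE
t=5: a0@(4,2):S a1@(0,2):S a2@(1,2):SE a3@(1,1):S a4@(2,2):SE a5@(0,1):S a6@(3,3):S a7@(3,3):S a8@(2,3):SE

(0, 1)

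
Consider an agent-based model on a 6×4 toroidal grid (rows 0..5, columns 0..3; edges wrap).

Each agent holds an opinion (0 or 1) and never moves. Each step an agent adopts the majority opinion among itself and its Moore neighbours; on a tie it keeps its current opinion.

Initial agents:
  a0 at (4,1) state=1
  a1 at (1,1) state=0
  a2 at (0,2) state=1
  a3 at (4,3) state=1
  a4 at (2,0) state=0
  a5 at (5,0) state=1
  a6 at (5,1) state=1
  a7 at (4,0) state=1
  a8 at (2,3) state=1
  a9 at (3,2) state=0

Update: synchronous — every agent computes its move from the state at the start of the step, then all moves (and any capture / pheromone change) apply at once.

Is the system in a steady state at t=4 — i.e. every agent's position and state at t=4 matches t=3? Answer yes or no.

t=1: a0@(4,1):1 a1@(1,1):0 a2@(0,2):1 a3@(4,3):1 a4@(2,0):0 a5@(5,0):1 a6@(5,1):1 a7@(4,0):1 a8@(2,3):0 a9@(3,2):1
t=2: (unchanged — steady state)

yes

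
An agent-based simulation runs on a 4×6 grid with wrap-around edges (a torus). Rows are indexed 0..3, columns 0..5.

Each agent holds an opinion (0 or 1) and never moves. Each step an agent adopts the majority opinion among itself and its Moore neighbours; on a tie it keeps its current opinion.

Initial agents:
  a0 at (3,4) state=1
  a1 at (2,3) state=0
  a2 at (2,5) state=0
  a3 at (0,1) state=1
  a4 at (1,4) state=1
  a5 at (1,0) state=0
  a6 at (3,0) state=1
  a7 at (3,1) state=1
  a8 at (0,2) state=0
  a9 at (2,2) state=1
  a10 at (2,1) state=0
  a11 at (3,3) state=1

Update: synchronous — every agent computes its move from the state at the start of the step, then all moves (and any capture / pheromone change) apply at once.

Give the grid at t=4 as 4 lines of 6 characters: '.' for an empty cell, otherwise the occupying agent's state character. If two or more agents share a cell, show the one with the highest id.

.11...
1...1.
.111.1
11.11.

t=1: a0@(3,4):1 a1@(2,3):1 a2@(2,5):1 a3@(0,1):1 a4@(1,4):0 a5@(1,0):0 a6@(3,0):1 a7@(3,1):1 a8@(0,2):1 a9@(2,2):1 a10@(2,1):1 a11@(3,3):1
t=2: a0@(3,4):1 a1@(2,3):1 a2@(2,5):1 a3@(0,1):1 a4@(1,4):1 a5@(1,0):1 a6@(3,0):1 a7@(3,1):1 a8@(0,2):1 a9@(2,2):1 a10@(2,1):1 a11@(3,3):1
t=3: (unchanged — steady state)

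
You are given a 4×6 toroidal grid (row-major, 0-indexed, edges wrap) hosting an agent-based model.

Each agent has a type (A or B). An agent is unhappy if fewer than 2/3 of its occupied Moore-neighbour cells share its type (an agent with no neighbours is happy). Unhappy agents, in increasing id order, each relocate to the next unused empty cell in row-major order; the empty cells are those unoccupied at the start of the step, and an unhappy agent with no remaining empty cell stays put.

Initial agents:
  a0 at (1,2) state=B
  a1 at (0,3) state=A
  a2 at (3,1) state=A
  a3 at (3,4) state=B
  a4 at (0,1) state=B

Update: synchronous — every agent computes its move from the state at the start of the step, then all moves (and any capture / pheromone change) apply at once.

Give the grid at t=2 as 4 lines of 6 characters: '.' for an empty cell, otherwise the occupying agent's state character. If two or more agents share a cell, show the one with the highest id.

BAA..B
B.....
......
......

t=1: a0@(0,0):B a1@(0,2):A a2@(0,4):A a3@(0,5):B a4@(1,0):B
t=2: a0@(0,0):B a1@(0,2):A a2@(0,1):A a3@(0,5):B a4@(1,0):B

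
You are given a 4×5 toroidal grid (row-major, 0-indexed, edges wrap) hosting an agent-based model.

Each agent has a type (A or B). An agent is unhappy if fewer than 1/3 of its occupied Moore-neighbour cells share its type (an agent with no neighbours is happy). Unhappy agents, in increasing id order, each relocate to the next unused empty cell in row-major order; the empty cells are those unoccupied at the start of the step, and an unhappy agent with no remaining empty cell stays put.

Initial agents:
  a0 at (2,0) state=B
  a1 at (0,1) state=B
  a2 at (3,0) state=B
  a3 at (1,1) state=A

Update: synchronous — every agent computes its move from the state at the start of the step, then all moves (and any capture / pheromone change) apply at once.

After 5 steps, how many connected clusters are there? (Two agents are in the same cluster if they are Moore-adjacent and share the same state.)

t=1: a0@(2,0):B a1@(0,1):B a2@(3,0):B a3@(0,0):A
t=2: a0@(2,0):B a1@(0,1):B a2@(3,0):B a3@(0,2):A
t=3: a0@(2,0):B a1@(0,1):B a2@(3,0):B a3@(0,0):A
t=4: a0@(2,0):B a1@(0,1):B a2@(3,0):B a3@(0,2):A
t=5: a0@(2,0):B a1@(0,1):B a2@(3,0):B a3@(0,0):A

2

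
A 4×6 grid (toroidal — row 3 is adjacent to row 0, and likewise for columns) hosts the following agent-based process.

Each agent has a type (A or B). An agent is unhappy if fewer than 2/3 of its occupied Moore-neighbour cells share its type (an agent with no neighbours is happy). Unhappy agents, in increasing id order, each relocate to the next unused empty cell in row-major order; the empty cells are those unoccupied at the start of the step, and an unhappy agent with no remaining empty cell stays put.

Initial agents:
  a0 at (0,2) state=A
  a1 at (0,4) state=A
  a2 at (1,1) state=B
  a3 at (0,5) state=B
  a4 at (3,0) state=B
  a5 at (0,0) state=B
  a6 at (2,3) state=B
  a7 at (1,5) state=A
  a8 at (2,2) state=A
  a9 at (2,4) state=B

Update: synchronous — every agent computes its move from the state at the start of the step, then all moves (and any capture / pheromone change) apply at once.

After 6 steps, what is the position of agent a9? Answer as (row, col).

t=1: a0@(0,1):A a1@(0,3):A a2@(1,0):B a3@(1,2):B a4@(3,0):B a5@(0,0):B a6@(1,3):B a7@(1,4):A a8@(2,0):A a9@(2,1):B
t=2: a0@(0,2):A a1@(0,4):A a2@(0,5):B a3@(1,1):B a4@(1,5):B a5@(0,0):B a6@(2,2):B a7@(2,3):A a8@(2,4):A a9@(2,1):B
t=3: a0@(0,1):A a1@(0,3):A a2@(0,5):B a3@(1,1):B a4@(1,0):B a5@(0,0):B a6@(2,2):B a7@(1,2):A a8@(1,3):A a9@(2,1):B
t=4: a0@(0,2):A a1@(0,3):A a2@(0,5):B a3@(1,1):B a4@(1,0):B a5@(0,0):B a6@(0,4):B a7@(1,4):A a8@(1,3):A a9@(2,1):B
t=5: a0@(0,2):A a1@(0,3):A a2@(0,5):B a3@(1,1):B a4@(1,0):B a5@(0,0):B a6@(0,1):B a7@(1,2):A a8@(1,3):A a9@(2,1):B
t=6: a0@(0,4):A a1@(0,3):A a2@(0,5):B a3@(1,1):B a4@(1,0):B a5@(0,0):B a6@(1,4):B a7@(1,5):A a8@(1,3):A a9@(2,1):B

(2, 1)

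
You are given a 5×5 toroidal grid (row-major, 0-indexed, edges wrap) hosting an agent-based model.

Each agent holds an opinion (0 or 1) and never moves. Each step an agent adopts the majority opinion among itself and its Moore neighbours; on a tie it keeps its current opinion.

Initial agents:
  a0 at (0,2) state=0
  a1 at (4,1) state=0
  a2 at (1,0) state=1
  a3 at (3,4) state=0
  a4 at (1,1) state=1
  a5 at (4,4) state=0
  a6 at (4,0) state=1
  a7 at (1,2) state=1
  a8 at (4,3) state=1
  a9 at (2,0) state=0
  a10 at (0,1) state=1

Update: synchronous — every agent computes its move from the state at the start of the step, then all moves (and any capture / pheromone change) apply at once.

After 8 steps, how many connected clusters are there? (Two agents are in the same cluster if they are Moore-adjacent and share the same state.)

2

t=1: a0@(0,2):1 a1@(4,1):0 a2@(1,0):1 a3@(3,4):0 a4@(1,1):1 a5@(4,4):0 a6@(4,0):0 a7@(1,2):1 a8@(4,3):0 a9@(2,0):0 a10@(0,1):1
t=2: (unchanged — steady state)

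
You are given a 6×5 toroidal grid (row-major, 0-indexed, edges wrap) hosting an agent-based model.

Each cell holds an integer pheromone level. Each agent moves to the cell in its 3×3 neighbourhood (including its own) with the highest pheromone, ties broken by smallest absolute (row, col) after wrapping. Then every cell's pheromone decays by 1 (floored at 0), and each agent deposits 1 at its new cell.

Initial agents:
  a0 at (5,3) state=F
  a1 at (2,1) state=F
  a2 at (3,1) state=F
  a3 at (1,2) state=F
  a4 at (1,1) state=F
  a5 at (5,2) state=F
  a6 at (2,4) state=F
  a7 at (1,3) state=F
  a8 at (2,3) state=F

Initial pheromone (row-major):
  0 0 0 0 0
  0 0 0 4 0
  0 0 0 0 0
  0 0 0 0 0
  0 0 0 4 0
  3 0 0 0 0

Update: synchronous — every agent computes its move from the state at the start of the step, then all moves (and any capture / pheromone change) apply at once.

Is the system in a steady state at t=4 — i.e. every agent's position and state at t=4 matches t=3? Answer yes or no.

t=1: a0@(4,3) a1@(1,0) a2@(2,0) a3@(1,3) a4@(0,0) a5@(4,3) a6@(1,3) a7@(1,3) a8@(1,3) | pheromone: 1 0 0 0 0 / 1 0 0 7 0 / 1 0 0 0 0 / 0 0 0 0 0 / 0 0 0 5 0 / 2 0 0 0 0
t=2: a0@(4,3) a1@(0,0) a2@(1,0) a3@(1,3) a4@(5,0) a5@(4,3) a6@(1,3) a7@(1,3) a8@(1,3) | pheromone: 1 0 0 0 0 / 1 0 0 10 0 / 0 0 0 0 0 / 0 0 0 0 0 / 0 0 0 6 0 / 2 0 0 0 0
t=3: a0@(4,3) a1@(5,0) a2@(0,0) a3@(1,3) a4@(5,0) a5@(4,3) a6@(1,3) a7@(1,3) a8@(1,3) | pheromone: 1 0 0 0 0 / 0 0 0 13 0 / 0 0 0 0 0 / 0 0 0 0 0 / 0 0 0 7 0 / 3 0 0 0 0
t=4: a0@(4,3) a1@(5,0) a2@(5,0) a3@(1,3) a4@(5,0) a5@(4,3) a6@(1,3) a7@(1,3) a8@(1,3) | pheromone: 0 0 0 0 0 / 0 0 0 16 0 / 0 0 0 0 0 / 0 0 0 0 0 / 0 0 0 8 0 / 5 0 0 0 0

no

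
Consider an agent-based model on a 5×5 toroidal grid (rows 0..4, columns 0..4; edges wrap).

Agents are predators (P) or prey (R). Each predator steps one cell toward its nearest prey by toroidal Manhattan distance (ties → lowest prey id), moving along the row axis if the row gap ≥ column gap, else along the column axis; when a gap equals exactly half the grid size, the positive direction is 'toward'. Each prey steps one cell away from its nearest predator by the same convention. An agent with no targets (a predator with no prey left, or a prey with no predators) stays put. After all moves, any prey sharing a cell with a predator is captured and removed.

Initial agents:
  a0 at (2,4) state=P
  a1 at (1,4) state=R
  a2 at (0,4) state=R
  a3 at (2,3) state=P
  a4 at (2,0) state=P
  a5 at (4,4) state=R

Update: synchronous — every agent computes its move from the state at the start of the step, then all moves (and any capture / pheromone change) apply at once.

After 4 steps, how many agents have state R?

t=1: a0@(1,4):P a1@(0,4):R a2@(4,4):R a3@(1,3):P a4@(1,0):P a5@(0,4):R
t=2: a0@(0,4):P a1@(4,4):R a2@(3,4):R a3@(0,3):P a4@(0,0):P a5@(4,4):R
t=3: a0@(4,4):P a1@(3,4):R a2@(2,4):R a3@(4,3):P a4@(4,0):P a5@(3,4):R
t=4: a0@(3,4):P a1@(2,4):R a2@(1,4):R a3@(3,3):P a4@(3,0):P a5@(2,4):R

3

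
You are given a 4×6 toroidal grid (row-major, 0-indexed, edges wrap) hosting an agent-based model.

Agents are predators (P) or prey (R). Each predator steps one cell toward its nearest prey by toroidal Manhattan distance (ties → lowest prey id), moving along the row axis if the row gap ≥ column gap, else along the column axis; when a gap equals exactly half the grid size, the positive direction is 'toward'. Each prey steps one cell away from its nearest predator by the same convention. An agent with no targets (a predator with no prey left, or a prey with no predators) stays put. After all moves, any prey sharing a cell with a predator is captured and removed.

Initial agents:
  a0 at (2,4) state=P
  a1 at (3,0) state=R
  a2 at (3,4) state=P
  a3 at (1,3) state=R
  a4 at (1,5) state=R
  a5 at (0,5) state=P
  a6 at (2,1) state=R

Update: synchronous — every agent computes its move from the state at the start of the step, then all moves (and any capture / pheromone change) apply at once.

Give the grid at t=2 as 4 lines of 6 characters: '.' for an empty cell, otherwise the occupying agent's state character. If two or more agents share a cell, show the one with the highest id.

....P.
R....R
.....P
..RR..

t=1: a0@(1,4):P a1@(3,1):R a2@(3,5):P a3@(0,3):R a4@(2,5):R a5@(1,5):P a6@(2,0):R
t=2: a0@(0,4):P a1@(3,2):R a2@(2,5):P a3@(3,3):R a4@(1,5):R a5@(2,5):P a6@(1,0):R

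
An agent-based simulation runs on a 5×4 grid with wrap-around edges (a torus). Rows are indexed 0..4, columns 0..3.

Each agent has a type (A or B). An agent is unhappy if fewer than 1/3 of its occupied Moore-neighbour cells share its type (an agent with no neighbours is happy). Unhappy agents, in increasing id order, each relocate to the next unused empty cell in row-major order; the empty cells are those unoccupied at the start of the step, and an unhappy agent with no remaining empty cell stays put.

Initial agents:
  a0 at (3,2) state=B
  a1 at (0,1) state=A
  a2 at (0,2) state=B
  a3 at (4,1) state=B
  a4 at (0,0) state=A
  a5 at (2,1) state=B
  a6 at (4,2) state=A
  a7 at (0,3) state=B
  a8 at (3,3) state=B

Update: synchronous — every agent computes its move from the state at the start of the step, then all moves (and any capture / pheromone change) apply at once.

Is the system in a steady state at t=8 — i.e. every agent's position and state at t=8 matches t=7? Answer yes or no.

t=1: a0@(3,2):B a1@(0,1):A a2@(0,2):B a3@(4,1):B a4@(0,0):A a5@(2,1):B a6@(1,0):A a7@(0,3):B a8@(3,3):B
t=2: (unchanged — steady state)

yes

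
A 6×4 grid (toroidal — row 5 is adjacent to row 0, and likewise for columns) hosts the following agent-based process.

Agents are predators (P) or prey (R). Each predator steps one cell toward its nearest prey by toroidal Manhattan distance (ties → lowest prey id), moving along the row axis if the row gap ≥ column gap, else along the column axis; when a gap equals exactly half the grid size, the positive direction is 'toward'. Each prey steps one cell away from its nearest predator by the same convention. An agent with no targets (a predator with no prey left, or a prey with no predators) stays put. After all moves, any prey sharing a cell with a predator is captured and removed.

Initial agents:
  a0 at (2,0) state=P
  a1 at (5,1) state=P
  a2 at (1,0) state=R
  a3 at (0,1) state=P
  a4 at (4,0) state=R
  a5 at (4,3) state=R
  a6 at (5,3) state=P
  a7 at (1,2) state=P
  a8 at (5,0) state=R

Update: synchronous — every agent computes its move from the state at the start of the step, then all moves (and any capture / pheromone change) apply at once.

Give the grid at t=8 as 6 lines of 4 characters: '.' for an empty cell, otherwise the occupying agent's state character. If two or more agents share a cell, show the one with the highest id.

PP.P
....
...R
...P
....
R.R.

t=1: a0@(1,0):P a1@(5,0):P a2@(0,0):R a3@(1,1):P a5@(3,3):R a6@(4,3):P a7@(1,3):P a8@(5,3):R
t=2: a0@(0,0):P a1@(0,0):P a2@(5,0):R a3@(0,1):P a5@(2,3):R a6@(3,3):P a7@(0,3):P a8@(5,2):R
t=3: a0@(5,0):P a1@(5,0):P a2@(4,0):R a3@(5,1):P a5@(1,3):R a6@(2,3):P a7@(5,3):P a8@(4,2):R
t=4: a0@(4,0):P a1@(4,0):P a2@(3,0):R a3@(4,1):P a5@(0,3):R a6@(1,3):P a7@(4,3):P a8@(3,2):R
t=5: a0@(3,0):P a1@(3,0):P a2@(2,0):R a3@(3,1):P a5@(5,3):R a6@(0,3):P a7@(3,3):P a8@(2,2):R
t=6: a0@(2,0):P a1@(2,0):P a2@(1,0):R a3@(2,1):P a5@(4,3):R a6@(5,3):P a7@(2,3):P a8@(1,2):R
t=7: a0@(1,0):P a1@(1,0):P a2@(0,0):R a3@(1,1):P a5@(3,3):R a6@(4,3):P a7@(1,3):P a8@(0,2):R
t=8: a0@(0,0):P a1@(0,0):P a2@(5,0):R a3@(0,1):P a5@(2,3):R a6@(3,3):P a7@(0,3):P a8@(5,2):R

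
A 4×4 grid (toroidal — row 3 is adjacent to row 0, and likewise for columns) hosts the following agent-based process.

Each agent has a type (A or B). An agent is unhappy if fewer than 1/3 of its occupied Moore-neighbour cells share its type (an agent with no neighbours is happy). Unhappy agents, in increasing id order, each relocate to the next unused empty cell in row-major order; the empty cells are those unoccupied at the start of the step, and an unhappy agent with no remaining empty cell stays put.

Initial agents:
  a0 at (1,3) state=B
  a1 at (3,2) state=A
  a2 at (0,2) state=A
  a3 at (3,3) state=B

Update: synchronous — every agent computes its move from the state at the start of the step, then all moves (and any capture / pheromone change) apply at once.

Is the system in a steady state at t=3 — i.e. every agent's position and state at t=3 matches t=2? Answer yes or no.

yes

t=1: a0@(0,0):B a1@(3,2):A a2@(0,2):A a3@(0,1):B
t=2: (unchanged — steady state)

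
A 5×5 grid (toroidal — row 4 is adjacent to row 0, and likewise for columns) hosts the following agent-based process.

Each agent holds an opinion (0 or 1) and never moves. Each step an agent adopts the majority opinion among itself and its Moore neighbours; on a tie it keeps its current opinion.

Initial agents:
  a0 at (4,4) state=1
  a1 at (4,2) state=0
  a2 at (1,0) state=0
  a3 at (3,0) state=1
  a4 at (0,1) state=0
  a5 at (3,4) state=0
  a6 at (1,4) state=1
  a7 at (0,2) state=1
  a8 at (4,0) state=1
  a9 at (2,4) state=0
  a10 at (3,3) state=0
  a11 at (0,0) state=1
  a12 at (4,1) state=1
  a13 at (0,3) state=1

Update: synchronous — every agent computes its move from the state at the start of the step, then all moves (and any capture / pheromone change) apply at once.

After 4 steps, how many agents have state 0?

3

t=1: a0@(4,4):1 a1@(4,2):0 a2@(1,0):0 a3@(3,0):1 a4@(0,1):1 a5@(3,4):0 a6@(1,4):1 a7@(0,2):1 a8@(4,0):1 a9@(2,4):0 a10@(3,3):0 a11@(0,0):1 a12@(4,1):1 a13@(0,3):1
t=2: a0@(4,4):1 a1@(4,2):1 a2@(1,0):1 a3@(3,0):1 a4@(0,1):1 a5@(3,4):0 a6@(1,4):1 a7@(0,2):1 a8@(4,0):1 a9@(2,4):0 a10@(3,3):0 a11@(0,0):1 a12@(4,1):1 a13@(0,3):1
t=3: (unchanged — steady state)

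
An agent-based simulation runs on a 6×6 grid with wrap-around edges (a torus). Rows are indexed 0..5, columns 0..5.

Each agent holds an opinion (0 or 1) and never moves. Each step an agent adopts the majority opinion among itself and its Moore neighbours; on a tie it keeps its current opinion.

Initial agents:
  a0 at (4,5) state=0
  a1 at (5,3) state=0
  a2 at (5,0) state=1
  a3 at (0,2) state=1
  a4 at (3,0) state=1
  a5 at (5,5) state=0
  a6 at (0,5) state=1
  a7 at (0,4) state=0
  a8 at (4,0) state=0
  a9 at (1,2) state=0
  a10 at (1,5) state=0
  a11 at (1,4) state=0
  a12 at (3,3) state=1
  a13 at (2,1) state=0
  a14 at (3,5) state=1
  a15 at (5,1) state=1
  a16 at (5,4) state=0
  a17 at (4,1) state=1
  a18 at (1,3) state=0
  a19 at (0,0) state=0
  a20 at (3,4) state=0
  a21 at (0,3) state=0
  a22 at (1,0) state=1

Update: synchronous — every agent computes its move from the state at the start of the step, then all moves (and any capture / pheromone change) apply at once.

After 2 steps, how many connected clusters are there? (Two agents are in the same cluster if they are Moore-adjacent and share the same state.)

3

t=1: a0@(4,5):0 a1@(5,3):0 a2@(5,0):1 a3@(0,2):0 a4@(3,0):1 a5@(5,5):0 a6@(0,5):0 a7@(0,4):0 a8@(4,0):1 a9@(1,2):0 a10@(1,5):0 a11@(1,4):0 a12@(3,3):1 a13@(2,1):0 a14@(3,5):0 a15@(5,1):1 a16@(5,4):0 a17@(4,1):1 a18@(1,3):0 a19@(0,0):1 a20@(3,4):0 a21@(0,3):0 a22@(1,0):0
t=2: a0@(4,5):0 a1@(5,3):0 a2@(5,0):1 a3@(0,2):0 a4@(3,0):1 a5@(5,5):0 a6@(0,5):0 a7@(0,4):0 a8@(4,0):1 a9@(1,2):0 a10@(1,5):0 a11@(1,4):0 a12@(3,3):1 a13@(2,1):0 a14@(3,5):0 a15@(5,1):1 a16@(5,4):0 a17@(4,1):1 a18@(1,3):0 a19@(0,0):0 a20@(3,4):0 a21@(0,3):0 a22@(1,0):0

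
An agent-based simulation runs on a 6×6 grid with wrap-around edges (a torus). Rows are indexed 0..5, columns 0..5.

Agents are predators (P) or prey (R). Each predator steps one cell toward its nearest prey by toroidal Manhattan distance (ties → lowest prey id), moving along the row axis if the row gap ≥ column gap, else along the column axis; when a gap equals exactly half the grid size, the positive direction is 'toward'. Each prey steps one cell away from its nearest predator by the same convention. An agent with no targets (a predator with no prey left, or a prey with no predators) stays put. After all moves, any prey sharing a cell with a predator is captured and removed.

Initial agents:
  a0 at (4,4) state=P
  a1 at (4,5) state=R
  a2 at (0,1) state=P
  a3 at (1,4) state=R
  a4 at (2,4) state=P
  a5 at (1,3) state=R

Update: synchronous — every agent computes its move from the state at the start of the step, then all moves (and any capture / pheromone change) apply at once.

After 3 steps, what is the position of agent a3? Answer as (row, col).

(4, 4)

t=1: a0@(4,5):P a1@(4,0):R a2@(0,2):P a3@(0,4):R a4@(1,4):P a5@(0,3):R
t=2: a0@(4,0):P a1@(4,1):R a2@(0,3):P a3@(5,4):R a4@(0,4):P
t=3: a0@(4,1):P a1@(4,2):R a2@(5,3):P a3@(4,4):R a4@(5,4):P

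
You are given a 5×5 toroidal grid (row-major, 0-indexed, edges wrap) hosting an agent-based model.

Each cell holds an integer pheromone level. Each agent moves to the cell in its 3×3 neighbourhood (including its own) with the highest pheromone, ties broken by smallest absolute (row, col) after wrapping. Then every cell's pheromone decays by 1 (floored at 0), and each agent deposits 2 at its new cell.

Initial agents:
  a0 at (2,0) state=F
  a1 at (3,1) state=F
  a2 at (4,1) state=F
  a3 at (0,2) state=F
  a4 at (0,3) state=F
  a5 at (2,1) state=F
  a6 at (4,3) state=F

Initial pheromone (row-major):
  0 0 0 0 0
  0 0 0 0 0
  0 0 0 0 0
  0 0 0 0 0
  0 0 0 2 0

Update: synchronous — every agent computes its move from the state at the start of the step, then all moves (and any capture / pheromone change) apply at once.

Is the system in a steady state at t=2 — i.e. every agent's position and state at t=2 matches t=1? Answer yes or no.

no

t=1: a0@(1,0) a1@(2,0) a2@(0,0) a3@(4,3) a4@(4,3) a5@(1,0) a6@(4,3) | pheromone: 2 0 0 0 0 / 4 0 0 0 0 / 2 0 0 0 0 / 0 0 0 0 0 / 0 0 0 7 0
t=2: a0@(1,0) a1@(1,0) a2@(1,0) a3@(4,3) a4@(4,3) a5@(1,0) a6@(4,3) | pheromone: 1 0 0 0 0 / 11 0 0 0 0 / 1 0 0 0 0 / 0 0 0 0 0 / 0 0 0 12 0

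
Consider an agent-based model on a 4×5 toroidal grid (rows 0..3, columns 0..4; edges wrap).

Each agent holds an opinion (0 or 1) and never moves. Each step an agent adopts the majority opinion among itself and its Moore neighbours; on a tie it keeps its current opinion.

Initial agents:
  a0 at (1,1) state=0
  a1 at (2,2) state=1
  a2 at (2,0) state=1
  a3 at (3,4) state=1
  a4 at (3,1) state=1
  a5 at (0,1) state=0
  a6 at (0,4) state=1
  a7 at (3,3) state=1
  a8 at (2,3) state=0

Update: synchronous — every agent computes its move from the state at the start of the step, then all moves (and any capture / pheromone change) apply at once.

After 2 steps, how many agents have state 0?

2

t=1: a0@(1,1):0 a1@(2,2):1 a2@(2,0):1 a3@(3,4):1 a4@(3,1):1 a5@(0,1):0 a6@(0,4):1 a7@(3,3):1 a8@(2,3):1
t=2: (unchanged — steady state)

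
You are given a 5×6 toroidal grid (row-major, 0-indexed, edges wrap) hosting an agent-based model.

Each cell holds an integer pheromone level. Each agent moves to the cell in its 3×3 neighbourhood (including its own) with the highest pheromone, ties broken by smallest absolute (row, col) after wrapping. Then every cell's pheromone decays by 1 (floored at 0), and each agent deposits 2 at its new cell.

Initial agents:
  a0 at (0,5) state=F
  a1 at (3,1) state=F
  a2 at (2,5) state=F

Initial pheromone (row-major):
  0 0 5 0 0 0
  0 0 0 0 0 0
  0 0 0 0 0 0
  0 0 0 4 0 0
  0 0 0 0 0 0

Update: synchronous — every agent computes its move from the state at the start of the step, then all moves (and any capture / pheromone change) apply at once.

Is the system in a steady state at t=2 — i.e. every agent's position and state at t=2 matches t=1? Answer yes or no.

no

t=1: a0@(0,0) a1@(2,0) a2@(1,0) | pheromone: 2 0 4 0 0 0 / 2 0 0 0 0 0 / 2 0 0 0 0 0 / 0 0 0 3 0 0 / 0 0 0 0 0 0
t=2: a0@(0,0) a1@(1,0) a2@(0,0) | pheromone: 5 0 3 0 0 0 / 3 0 0 0 0 0 / 1 0 0 0 0 0 / 0 0 0 2 0 0 / 0 0 0 0 0 0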